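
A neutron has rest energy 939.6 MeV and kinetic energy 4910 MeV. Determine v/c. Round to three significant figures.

0.987

K = (γ−1)mc², so γ = 1 + 4910/939.6 = 6.2256.
Then v/c = √(1 − γ⁻²) = √(1 − 0.0258011) = √0.9741989 = 0.987.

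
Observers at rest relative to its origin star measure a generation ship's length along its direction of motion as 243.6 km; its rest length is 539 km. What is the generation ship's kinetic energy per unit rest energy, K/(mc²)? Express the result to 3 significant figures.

Length contraction gives γ = L₀/L = 539/243.6 = 2.21264.
Since K = (γ−1)mc², K/(mc²) = 2.21264 − 1 = 1.21.

1.21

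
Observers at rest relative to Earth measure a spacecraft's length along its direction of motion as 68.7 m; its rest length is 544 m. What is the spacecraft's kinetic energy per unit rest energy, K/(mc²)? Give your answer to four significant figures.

γ = L₀/L = 544/68.7 = 7.91849.
K/(mc²) = γ − 1 = 7.91849 − 1 = 6.918.

6.918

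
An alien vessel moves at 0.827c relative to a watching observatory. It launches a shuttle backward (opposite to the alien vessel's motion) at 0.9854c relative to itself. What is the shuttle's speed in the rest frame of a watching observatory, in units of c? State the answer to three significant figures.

Relativistic velocity addition: u = (u' + v)/(1 + u'v/c²), with u' = −0.9854c and v = 0.827c.
Numerator: −0.9854 + 0.827 = −0.1584. Denominator: 1 + (−0.9854)(0.827) = 0.1850742.
u = −0.1584/0.1850742 = −0.85587, so the speed is 0.856c.

0.856c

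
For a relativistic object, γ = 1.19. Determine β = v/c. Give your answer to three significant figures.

β = √(1 − 1/γ²) = √(1 − 1/1.4161) = √0.293835 = 0.542.

0.542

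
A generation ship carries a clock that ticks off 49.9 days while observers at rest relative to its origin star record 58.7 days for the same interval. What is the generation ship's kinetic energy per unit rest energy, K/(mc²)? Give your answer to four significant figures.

0.1764

From Δt = γΔτ: γ = 58.7/49.9 = 1.17635.
Since K = (γ−1)mc², K/(mc²) = 1.17635 − 1 = 0.1764.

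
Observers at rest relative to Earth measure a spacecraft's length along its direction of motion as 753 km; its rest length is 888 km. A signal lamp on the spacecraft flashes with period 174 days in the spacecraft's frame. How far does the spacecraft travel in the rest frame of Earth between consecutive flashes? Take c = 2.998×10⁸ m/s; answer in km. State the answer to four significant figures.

2.817×10^12 km

γ = L₀/L = 888/753 = 1.17928.
β = √(1 − 1/γ²) = 0.53004. Lab-frame period = γτ = 1.17928×174 days = 205.19 days. Distance = βc × γτ = 0.53004 × 2.998×10⁸ m/s × 17728416 s = 2.8172×10^15 m = 2.817×10^12 km.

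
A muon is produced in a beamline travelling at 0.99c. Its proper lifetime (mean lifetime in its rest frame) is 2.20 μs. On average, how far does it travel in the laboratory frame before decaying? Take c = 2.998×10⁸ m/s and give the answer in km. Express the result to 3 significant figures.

γ = 1/√(1 − β²) = 1/√(1 − 0.9801) = 1/√0.0199 = 1/0.141067 = 7.0888.
Lab-frame lifetime: Δt = γτ = 7.0888 × 2.20 μs = 15.595 μs.
Distance: d = vΔt = 0.99 × 2.998×10⁸ m/s × 1.5595×10^-5 s = 4630 m = 4.63 km.

4.63 km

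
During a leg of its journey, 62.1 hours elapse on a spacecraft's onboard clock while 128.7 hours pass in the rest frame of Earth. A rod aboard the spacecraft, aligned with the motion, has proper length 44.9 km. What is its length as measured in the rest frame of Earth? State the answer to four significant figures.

The time-dilation ratio gives γ = 128.7/62.1 = 2.07246.
L = L₀/γ = 44.9/2.07246 = 21.67 km.

21.67 km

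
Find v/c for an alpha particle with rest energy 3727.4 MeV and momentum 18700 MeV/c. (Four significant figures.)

0.9807

βγ = pc/(mc²) = 18700/3727.4 = 5.0169.
Since γ² = 1 + (βγ)² = 26.1693, γ = √26.1693 = 5.11559, and β = (βγ)/γ = 5.0169/5.11559 = 0.9807.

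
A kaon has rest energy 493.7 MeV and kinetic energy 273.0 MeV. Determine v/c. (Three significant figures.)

γ = 1 + K/(mc²) = 1 + 273.0/493.7 = 1.553.
β = √(1 − 1/γ²) = √(1 − 0.414627) = √0.585373 = 0.765.

0.765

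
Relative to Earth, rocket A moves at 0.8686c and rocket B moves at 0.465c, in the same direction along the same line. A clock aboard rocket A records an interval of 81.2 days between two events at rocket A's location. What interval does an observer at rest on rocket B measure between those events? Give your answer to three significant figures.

Speed of rocket A in rocket B's frame: u = (v_A − v_B)/(1 − v_A v_B/c²) = (0.8686 − 0.465)/(1 − 0.8686×0.465) = 0.4036/0.596101 = 0.67707; |u| = 0.67707c.
At |u| = 0.67707c, γ = (1 − 0.458424)^(−1/2) = 1.3588.
Rocket A's interval is proper; time dilation gives Δt_B = γΔτ = 1.3588 × 81.2 days = 110 days.

110 days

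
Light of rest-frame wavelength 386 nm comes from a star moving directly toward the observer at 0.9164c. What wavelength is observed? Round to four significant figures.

80.62 nm

Relativistic Doppler for wavelength: λ_obs = λ_src · √((1−β)/(1+β)).
With β = 0.9164: factor = √(0.0836/1.9164) = 0.20886.
λ_obs = 386 × 0.20886 = 80.62 nm.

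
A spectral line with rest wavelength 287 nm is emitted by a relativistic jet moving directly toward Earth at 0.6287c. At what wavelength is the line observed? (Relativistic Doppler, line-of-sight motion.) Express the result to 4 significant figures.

137.0 nm

Relativistic Doppler for wavelength: λ_obs = λ_src · √((1−β)/(1+β)).
With β = 0.6287: factor = √(0.3713/1.6287) = 0.47747.
λ_obs = 287 × 0.47747 = 137.0 nm.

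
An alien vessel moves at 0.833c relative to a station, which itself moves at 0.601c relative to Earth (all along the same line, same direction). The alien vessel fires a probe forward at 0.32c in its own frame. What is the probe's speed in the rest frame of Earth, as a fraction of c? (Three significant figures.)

0.977c

Apply u = (u'+v)/(1+u'v) twice. Probe in the station frame: (0.32+0.833)/(1+0.32·0.833) = 1.153/1.26656 = 0.91034c.
That velocity, transformed to the rest frame of Earth: (0.91034+0.601)/(1+0.91034·0.601) = 1.51134/1.54711434 = 0.97688c.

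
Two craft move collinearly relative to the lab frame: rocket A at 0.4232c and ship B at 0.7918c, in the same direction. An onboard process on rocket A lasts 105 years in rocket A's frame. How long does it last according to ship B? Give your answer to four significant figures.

The velocity of rocket A relative to ship B is (0.4232 − 0.7918)c / (1 − 0.4232×0.7918) = −0.55436c; relative speed 0.55436c.
At |u| = 0.55436c, γ = (1 − 0.307315)^(−1/2) = 1.2015.
The clock on rocket A records proper time, so ship B measures Δt = γΔτ = 1.2015 × 105 = 126.2 years.

126.2 years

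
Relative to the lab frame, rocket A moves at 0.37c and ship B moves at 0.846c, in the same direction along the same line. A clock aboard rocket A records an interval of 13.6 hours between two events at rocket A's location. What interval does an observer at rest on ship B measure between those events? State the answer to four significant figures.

18.86 hours

Speed of rocket A in ship B's frame: u = (v_A − v_B)/(1 − v_A v_B/c²) = (0.37 − 0.846)/(1 − 0.37×0.846) = −0.476/0.68698 = −0.69289; |u| = 0.69289c.
γ for this relative speed: γ = 1/√(1 − 0.480097) = 1.3869.
The clock on rocket A records proper time, so ship B measures Δt = γΔτ = 1.3869 × 13.6 = 18.86 hours.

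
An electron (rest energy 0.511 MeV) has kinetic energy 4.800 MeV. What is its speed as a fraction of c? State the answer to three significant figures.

K = (γ−1)mc², so γ = 1 + 4.800/0.511 = 10.393.
Then v/c = √(1 − γ⁻²) = √(1 − 0.00925802) = √0.99074198 = 0.995.

0.995c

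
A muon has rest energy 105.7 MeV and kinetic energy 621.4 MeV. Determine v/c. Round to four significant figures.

0.9894

γ = 1 + K/(mc²) = 1 + 621.4/105.7 = 6.8789.
β = √(1 − 1/γ²) = √(1 − 0.021133) = √0.978867 = 0.9894.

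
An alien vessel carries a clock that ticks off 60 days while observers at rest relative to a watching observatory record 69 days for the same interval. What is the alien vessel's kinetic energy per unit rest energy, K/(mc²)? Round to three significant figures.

0.150

γ = Δt/Δτ = 69/60 = 1.15.
K/(mc²) = γ − 1 = 1.15 − 1 = 0.150.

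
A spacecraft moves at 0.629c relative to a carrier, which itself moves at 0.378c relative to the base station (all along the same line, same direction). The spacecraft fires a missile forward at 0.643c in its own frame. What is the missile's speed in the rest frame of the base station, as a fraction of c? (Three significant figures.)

First combine the missile and spacecraft (S''→S'): u₁ = (0.643 + 0.629)/(1 + 0.643×0.629) = 1.272/1.404447 = 0.90569.
Then combine with the carrier (S'→S): u = (0.90569 + 0.378)/(1 + 0.90569×0.378) = 1.28369/1.34235082 = 0.9563.

0.956c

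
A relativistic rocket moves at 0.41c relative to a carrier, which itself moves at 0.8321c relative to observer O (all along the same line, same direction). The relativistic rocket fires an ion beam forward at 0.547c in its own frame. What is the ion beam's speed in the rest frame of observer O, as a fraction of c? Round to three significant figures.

0.978c

Apply u = (u'+v)/(1+u'v) twice. Ion beam in the carrier frame: (0.547+0.41)/(1+0.547·0.41) = 0.957/1.22427 = 0.78169c.
That velocity, transformed to the rest frame of observer O: (0.78169+0.8321)/(1+0.78169·0.8321) = 1.61379/1.650444249 = 0.97779c.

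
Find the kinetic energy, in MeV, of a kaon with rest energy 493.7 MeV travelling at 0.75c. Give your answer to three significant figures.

Lorentz factor: γ = (1 − 0.5625)^(−1/2) = 1.51186.
Kinetic energy: K = (γ − 1)mc² = (1.51186 − 1) × 493.7 MeV = 0.51186 × 493.7 = 253 MeV.

253 MeV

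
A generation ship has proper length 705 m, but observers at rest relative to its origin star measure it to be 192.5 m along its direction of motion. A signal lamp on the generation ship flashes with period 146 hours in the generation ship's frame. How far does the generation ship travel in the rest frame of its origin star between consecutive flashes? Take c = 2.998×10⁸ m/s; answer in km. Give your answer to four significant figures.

5.552×10^11 km

Length contraction gives γ = L₀/L = 705/192.5 = 3.66234.
β = √(1 − 1/γ²) = 0.962. Lab-frame period = γτ = 3.66234×146 hours = 534.7 hours. Distance = βc × γτ = 0.962 × 2.998×10⁸ m/s × 1924920 s = 5.5516×10^14 m = 5.552×10^11 km.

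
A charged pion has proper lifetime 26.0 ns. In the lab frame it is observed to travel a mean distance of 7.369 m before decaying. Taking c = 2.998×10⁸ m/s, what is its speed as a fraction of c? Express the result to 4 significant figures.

d = βγcτ ⇒ βγ = d/(cτ) = 7.369 m / (7.7948 m) = 0.94537.
β = (βγ)/√(1+(βγ)²) = 0.94537/√1.893724 = 0.6870.

0.6870c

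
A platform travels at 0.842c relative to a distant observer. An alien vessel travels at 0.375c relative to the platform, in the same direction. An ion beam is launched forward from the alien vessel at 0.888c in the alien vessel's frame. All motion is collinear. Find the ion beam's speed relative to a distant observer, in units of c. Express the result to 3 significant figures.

0.995c

Compose velocities in two stages. Stage 1 (into S'): u₁ = (0.888+0.375)/(1+0.888×0.375) = 0.94749.
Stage 2 (into S): u = (0.94749+0.842)/(1+0.94749×0.842) = 0.99539, so the speed is 0.995c.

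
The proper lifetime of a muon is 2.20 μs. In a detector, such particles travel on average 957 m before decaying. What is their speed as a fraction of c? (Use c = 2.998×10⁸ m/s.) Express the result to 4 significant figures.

0.8234c

Let x = d/(cτ) = 957.0 m / (2.998×10⁸ m/s × 2.200×10^-6 s) = 1.451. Since d = βγcτ, x = βγ = β/√(1−β²).
Solving: β² = x²/(1+x²) = 2.1054/3.1054 = 0.67798, so β = 0.8234.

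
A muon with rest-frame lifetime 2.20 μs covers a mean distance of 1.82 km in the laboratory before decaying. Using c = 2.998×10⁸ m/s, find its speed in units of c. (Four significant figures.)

0.9402c

Let x = d/(cτ) = 1820 m / (2.998×10⁸ m/s × 2.200×10^-6 s) = 2.7594. Since d = βγcτ, x = βγ = β/√(1−β²).
Solving: β² = x²/(1+x²) = 7.61429/8.61429 = 0.883914, so β = 0.9402.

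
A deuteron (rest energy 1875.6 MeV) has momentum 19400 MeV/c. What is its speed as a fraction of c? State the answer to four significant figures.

βγ = pc/(mc²) = 19400/1875.6 = 10.343.
Since γ² = 1 + (βγ)² = 107.978, γ = √107.978 = 10.3912, and β = (βγ)/γ = 10.343/10.3912 = 0.9954.

0.9954c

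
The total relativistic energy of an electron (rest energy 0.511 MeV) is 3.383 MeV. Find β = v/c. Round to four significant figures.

0.9885

Total energy E = γmc² gives γ = 3.383/0.511 = 6.6204.
Hence β = √(1 − 1/γ²) = √(1 − 0.0228156) = √0.9771844 = 0.9885.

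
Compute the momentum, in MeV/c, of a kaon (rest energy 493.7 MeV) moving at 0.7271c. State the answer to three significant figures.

Lorentz factor: γ = (1 − 0.52867441)^(−1/2) = 1.4566.
Momentum: p = γβ·mc = 1.4566 × 0.7271 × 493.7 MeV/c = 523 MeV/c.

523 MeV/c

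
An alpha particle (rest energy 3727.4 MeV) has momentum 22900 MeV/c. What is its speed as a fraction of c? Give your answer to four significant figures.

0.9870c

βγ = pc/(mc²) = 22900/3727.4 = 6.1437.
Since γ² = 1 + (βγ)² = 38.745, γ = √38.745 = 6.22455, and β = (βγ)/γ = 6.1437/6.22455 = 0.9870.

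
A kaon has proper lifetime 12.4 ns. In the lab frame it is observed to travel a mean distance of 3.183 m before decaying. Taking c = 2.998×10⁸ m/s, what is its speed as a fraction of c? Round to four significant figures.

0.6504c

d = βγcτ ⇒ βγ = d/(cτ) = 3.183 m / (3.71752 m) = 0.85622.
β = (βγ)/√(1+(βγ)²) = 0.85622/√1.733113 = 0.6504.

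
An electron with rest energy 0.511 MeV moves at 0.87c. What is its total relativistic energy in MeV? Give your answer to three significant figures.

With β = 0.87, γ = 1/√(1 − 0.87²) = 1/√0.2431 = 2.0282.
Total energy: E = γmc² = 2.0282 × 0.511 MeV = 1.04 MeV.

1.04 MeV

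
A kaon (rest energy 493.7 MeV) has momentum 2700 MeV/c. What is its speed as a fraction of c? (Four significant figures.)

βγ = pc/(mc²) = 2700/493.7 = 5.4689.
Since γ² = 1 + (βγ)² = 30.9089, γ = √30.9089 = 5.55958, and β = (βγ)/γ = 5.4689/5.55958 = 0.9837.

0.9837c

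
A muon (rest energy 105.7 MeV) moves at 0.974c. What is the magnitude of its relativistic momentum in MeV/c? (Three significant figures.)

β² = 0.948676, so γ = 1/√0.051324 = 4.4141.
Momentum: p = γβ·mc = 4.4141 × 0.974 × 105.7 MeV/c = 454 MeV/c.

454 MeV/c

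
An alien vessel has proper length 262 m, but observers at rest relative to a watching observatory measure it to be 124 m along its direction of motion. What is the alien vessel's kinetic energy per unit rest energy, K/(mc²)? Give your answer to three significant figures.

Length contraction gives γ = L₀/L = 262/124 = 2.1129.
Since K = (γ−1)mc², K/(mc²) = 2.1129 − 1 = 1.11.

1.11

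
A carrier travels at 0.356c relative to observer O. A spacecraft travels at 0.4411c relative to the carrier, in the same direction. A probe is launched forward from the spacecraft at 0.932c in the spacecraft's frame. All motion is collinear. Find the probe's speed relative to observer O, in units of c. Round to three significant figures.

0.987c

Apply u = (u'+v)/(1+u'v) twice. Probe in the carrier frame: (0.932+0.4411)/(1+0.932·0.4411) = 1.3731/1.4111052 = 0.97307c.
That velocity, transformed to the rest frame of observer O: (0.97307+0.356)/(1+0.97307·0.356) = 1.32907/1.34641292 = 0.98712c.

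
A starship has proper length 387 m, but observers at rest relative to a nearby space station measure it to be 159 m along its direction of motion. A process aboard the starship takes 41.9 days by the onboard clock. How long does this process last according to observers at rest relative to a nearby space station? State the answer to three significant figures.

102 days

γ = L₀/L = 387/159 = 2.43396.
Δt = γΔτ = 2.43396 × 41.9 = 102 days.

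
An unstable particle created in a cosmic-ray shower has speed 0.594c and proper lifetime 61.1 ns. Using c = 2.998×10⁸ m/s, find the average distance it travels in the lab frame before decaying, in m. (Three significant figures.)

13.5 m

γ = 1/√(1 − β²) = 1/√(1 − 0.352836) = 1/√0.647164 = 1/0.804465 = 1.2431.
Lab-frame lifetime: Δt = γτ = 1.2431 × 61.1 ns = 75.953 ns.
Distance: d = vΔt = 0.594 × 2.998×10⁸ m/s × 7.5953×10^-8 s = 13.5 m.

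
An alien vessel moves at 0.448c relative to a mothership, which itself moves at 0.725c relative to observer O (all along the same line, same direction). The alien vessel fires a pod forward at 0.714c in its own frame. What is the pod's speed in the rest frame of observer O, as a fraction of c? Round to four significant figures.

0.9799c

Compose velocities in two stages. Stage 1 (into S'): u₁ = (0.714+0.448)/(1+0.714×0.448) = 0.88039.
Stage 2 (into S): u = (0.88039+0.725)/(1+0.88039×0.725) = 0.97992, so the speed is 0.9799c.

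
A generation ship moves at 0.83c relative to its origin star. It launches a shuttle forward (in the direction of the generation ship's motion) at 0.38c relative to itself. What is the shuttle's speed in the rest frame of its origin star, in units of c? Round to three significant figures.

Relativistic velocity addition: u = (u' + v)/(1 + u'v/c²), with u' = 0.38c and v = 0.83c.
Numerator: 0.38 + 0.83 = 1.21. Denominator: 1 + (0.38)(0.83) = 1.3154.
u = 1.21/1.3154 = 0.91987, so the speed is 0.920c.

0.920c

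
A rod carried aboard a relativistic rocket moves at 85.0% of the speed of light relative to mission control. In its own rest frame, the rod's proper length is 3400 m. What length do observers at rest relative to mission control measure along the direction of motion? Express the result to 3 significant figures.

β² = 0.7225, so γ = 1/√0.2775 = 1.8983.
Along the direction of motion the measured length is L₀/γ = 3400/1.8983 = 1790 m.

1790 m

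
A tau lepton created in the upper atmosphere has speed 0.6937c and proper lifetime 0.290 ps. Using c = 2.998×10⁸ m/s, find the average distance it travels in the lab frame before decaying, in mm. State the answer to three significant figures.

0.0837 mm

γ = 1/√(1 − β²) = 1/√(1 − 0.48121969) = 1/√0.51878031 = 1/0.720264 = 1.3884.
Lab-frame lifetime: Δt = γτ = 1.3884 × 0.290 ps = 0.40264 ps.
Distance: d = vΔt = 0.6937 × 2.998×10⁸ m/s × 4.0264×10^-13 s = 8.37×10^-5 m = 0.0837 mm.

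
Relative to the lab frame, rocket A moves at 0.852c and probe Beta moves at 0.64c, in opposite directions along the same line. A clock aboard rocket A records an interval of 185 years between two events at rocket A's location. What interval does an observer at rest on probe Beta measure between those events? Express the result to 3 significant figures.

Speed of rocket A in probe Beta's frame: u = (v_A + v_B)/(1 + v_A v_B/c²) = (0.852 + 0.64)/(1 + 0.852×0.64) = 1.492/1.54528 = 0.96552; |u| = 0.96552c.
γ for this relative speed: γ = 1/√(1 − 0.932229) = 3.8413.
Rocket A's interval is proper; time dilation gives Δt_B = γΔτ = 3.8413 × 185 years = 711 years.

711 years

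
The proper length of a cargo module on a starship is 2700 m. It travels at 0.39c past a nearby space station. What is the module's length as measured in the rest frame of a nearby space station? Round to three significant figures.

With β = 0.39, γ = 1/√(1 − 0.39²) = 1/√0.8479 = 1.086.
Length contraction: L = L₀/γ = 2700/1.086 = 2490 m.

2490 m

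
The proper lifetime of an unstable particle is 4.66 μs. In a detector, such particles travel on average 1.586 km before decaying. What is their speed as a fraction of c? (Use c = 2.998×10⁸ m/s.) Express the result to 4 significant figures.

0.7504c

d = βγcτ ⇒ βγ = d/(cτ) = 1586 m / (1397.068 m) = 1.1352.
β = (βγ)/√(1+(βγ)²) = 1.1352/√2.28868 = 0.7504.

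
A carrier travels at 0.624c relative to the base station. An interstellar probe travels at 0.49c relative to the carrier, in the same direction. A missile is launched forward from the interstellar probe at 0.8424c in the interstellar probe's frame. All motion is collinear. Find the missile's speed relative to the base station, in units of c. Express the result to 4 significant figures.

0.9865c

First combine the missile and interstellar probe (S''→S'): u₁ = (0.8424 + 0.49)/(1 + 0.8424×0.49) = 1.3324/1.412776 = 0.94311.
Then combine with the carrier (S'→S): u = (0.94311 + 0.624)/(1 + 0.94311×0.624) = 1.56711/1.58850064 = 0.98653.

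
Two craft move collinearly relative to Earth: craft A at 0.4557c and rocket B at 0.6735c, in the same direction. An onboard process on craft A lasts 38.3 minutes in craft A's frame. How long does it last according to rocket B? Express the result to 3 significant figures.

40.3 minutes

Transform craft A's velocity into rocket B's frame: (0.4557 − 0.6735)/(1 − 0.4557·0.6735) = −0.2178/0.69308605, so the relative speed is 0.31425c.
At |u| = 0.31425c, γ = (1 − 0.0987531)^(−1/2) = 1.0534.
Craft A's interval is proper; time dilation gives Δt_B = γΔτ = 1.0534 × 38.3 minutes = 40.3 minutes.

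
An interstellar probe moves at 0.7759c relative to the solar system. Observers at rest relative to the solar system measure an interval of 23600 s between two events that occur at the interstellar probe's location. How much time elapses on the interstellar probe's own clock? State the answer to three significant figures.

β² = 0.60202081, so γ = 1/√0.39797919 = 1.5851.
The interstellar probe's clock runs slow as seen from the solar system, so Δτ = Δt/γ = 23600/1.5851 = 14900 s.

14900 s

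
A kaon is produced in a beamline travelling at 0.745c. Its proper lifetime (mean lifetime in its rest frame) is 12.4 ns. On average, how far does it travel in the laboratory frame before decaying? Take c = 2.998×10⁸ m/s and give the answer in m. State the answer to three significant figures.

4.15 m

γ = 1/√(1 − β²) = 1/√(1 − 0.555025) = 1/√0.444975 = 1/0.667064 = 1.4991.
Lab-frame lifetime: Δt = γτ = 1.4991 × 12.4 ns = 18.589 ns.
Distance: d = vΔt = 0.745 × 2.998×10⁸ m/s × 1.8589×10^-8 s = 4.15 m.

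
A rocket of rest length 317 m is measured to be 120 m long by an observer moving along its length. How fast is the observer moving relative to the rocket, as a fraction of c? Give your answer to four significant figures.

0.9256c

Length contraction gives γ = L₀/L = 317/120 = 2.6417.
β = √(1 − 1/γ²) = √0.856704 = 0.9256.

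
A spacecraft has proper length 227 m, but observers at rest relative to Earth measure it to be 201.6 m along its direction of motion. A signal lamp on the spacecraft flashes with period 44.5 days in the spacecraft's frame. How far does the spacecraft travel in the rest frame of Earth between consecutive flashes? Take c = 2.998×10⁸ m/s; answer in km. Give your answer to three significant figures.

From L = L₀/γ: γ = 227/201.6 = 1.12599.
β = √(1 − 1/γ²) = 0.45964. Lab-frame period = γτ = 1.12599×44.5 days = 50.107 days. Distance = βc × γτ = 0.45964 × 2.998×10⁸ m/s × 4329244.8 s = 5.9657×10^14 m = 5.97×10^11 km.

5.97×10^11 km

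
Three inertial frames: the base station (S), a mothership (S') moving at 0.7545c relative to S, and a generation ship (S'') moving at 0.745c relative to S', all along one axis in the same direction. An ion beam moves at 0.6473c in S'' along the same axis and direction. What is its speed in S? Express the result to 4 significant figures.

Compose velocities in two stages. Stage 1 (into S'): u₁ = (0.6473+0.745)/(1+0.6473×0.745) = 0.93932.
Stage 2 (into S): u = (0.93932+0.7545)/(1+0.93932×0.7545) = 0.99128, so the speed is 0.9913c.

0.9913c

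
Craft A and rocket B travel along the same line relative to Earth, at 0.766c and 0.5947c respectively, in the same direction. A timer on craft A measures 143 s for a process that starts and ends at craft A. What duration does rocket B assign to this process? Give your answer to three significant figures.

151 s

Speed of craft A in rocket B's frame: u = (v_A − v_B)/(1 − v_A v_B/c²) = (0.766 − 0.5947)/(1 − 0.766×0.5947) = 0.1713/0.5444598 = 0.31462; |u| = 0.31462c.
At |u| = 0.31462c, γ = (1 − 0.0989857)^(−1/2) = 1.0535.
Craft A's interval is proper; time dilation gives Δt_B = γΔτ = 1.0535 × 143 s = 151 s.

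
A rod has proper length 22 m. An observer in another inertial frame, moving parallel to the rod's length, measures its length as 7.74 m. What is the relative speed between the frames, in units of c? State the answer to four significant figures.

Length contraction gives γ = L₀/L = 22/7.74 = 2.8424.
β = √(1 − 1/γ²) = √0.876226 = 0.9361.

0.9361c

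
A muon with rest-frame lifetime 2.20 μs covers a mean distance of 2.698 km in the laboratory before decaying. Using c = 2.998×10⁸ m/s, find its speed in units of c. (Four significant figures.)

0.9714c

Let x = d/(cτ) = 2698 m / (2.998×10⁸ m/s × 2.200×10^-6 s) = 4.0906. Since d = βγcτ, x = βγ = β/√(1−β²).
Solving: β² = x²/(1+x²) = 16.733/17.733 = 0.943608, so β = 0.9714.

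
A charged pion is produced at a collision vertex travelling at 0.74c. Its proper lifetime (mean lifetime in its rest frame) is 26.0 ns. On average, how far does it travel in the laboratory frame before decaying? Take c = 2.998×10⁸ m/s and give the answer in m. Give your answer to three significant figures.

8.58 m

With β = 0.74, γ = 1/√(1 − 0.74²) = 1/√0.4524 = 1.4868.
Lab-frame lifetime: Δt = γτ = 1.4868 × 26.0 ns = 38.657 ns.
Distance: d = vΔt = 0.74 × 2.998×10⁸ m/s × 3.8657×10^-8 s = 8.58 m.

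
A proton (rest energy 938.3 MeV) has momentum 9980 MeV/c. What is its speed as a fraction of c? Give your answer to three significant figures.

βγ = pc/(mc²) = 9980/938.3 = 10.636.
Since γ² = 1 + (βγ)² = 114.124, γ = √114.124 = 10.6829, and β = (βγ)/γ = 10.636/10.6829 = 0.996.

0.996c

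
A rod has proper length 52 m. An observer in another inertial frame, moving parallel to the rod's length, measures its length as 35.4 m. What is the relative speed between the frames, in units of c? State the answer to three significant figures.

Length contraction gives γ = L₀/L = 52/35.4 = 1.4689.
β = √(1 − 1/γ²) = √0.536536 = 0.732.

0.732c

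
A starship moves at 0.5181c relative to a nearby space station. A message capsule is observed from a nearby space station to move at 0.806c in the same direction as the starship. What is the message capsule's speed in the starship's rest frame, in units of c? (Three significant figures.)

0.494c

Transform to the starship's frame: u' = (u − v)/(1 − uv/c²).
u' = (0.806 − 0.5181)/(1 − 0.806×0.5181) = 0.2879/0.5824114 = 0.49432.
Speed in the starship's frame: 0.494c (in the same direction).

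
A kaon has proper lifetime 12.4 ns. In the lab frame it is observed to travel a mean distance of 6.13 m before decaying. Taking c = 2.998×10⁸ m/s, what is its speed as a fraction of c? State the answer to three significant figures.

d = βγcτ ⇒ βγ = d/(cτ) = 6.130 m / (3.71752 m) = 1.6489.
β = (βγ)/√(1+(βγ)²) = 1.6489/√3.71887 = 0.855.

0.855c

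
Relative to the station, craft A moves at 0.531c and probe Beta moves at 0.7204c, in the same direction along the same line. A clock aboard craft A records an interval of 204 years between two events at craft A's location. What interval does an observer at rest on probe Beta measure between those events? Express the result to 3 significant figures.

214 years

The velocity of craft A relative to probe Beta is (0.531 − 0.7204)c / (1 − 0.531×0.7204) = −0.30674c; relative speed 0.30674c.
At |u| = 0.30674c, γ = (1 − 0.0940894)^(−1/2) = 1.0506.
The clock on craft A records proper time, so probe Beta measures Δt = γΔτ = 1.0506 × 204 = 214 years.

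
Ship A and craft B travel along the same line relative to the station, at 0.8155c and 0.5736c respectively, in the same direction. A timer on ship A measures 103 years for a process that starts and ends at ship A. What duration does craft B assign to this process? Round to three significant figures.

116 years

Speed of ship A in craft B's frame: u = (v_A − v_B)/(1 − v_A v_B/c²) = (0.8155 − 0.5736)/(1 − 0.8155×0.5736) = 0.2419/0.5322292 = 0.4545; |u| = 0.4545c.
At |u| = 0.4545c, γ = (1 − 0.20657)^(−1/2) = 1.1227.
The clock on ship A records proper time, so craft B measures Δt = γΔτ = 1.1227 × 103 = 116 years.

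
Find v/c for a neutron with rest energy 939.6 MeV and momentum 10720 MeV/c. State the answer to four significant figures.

0.9962

pc/(mc²) = 10720/939.6 = 11.409 = βγ = β/√(1−β²).
So β² = x²/(1 + x²) with x = 11.409: x² = 130.165, β² = 130.165/131.165 = 0.992376, β = 0.9962.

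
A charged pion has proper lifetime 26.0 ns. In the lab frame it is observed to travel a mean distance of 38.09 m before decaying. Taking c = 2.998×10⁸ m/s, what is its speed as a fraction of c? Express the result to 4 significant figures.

Let x = d/(cτ) = 38.09 m / (2.998×10⁸ m/s × 2.600×10^-8 s) = 4.8866. Since d = βγcτ, x = βγ = β/√(1−β²).
Solving: β² = x²/(1+x²) = 23.8789/24.8789 = 0.959805, so β = 0.9797.

0.9797c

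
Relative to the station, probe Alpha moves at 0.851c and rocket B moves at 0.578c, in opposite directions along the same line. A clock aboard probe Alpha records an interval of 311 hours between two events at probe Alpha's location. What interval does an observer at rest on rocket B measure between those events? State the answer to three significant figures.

The velocity of probe Alpha relative to rocket B is (0.851 + 0.578)c / (1 + 0.851×0.578) = 0.95785c; relative speed 0.95785c.
γ for this relative speed: γ = 1/√(1 − 0.917477) = 3.4811.
Probe Alpha's interval is proper; time dilation gives Δt_B = γΔτ = 3.4811 × 311 hours = 1080 hours.

1080 hours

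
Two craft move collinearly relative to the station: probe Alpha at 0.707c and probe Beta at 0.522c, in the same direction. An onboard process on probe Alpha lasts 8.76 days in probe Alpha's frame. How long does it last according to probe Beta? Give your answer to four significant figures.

Transform probe Alpha's velocity into probe Beta's frame: (0.707 − 0.522)/(1 − 0.707·0.522) = 0.185/0.630946, so the relative speed is 0.29321c.
At |u| = 0.29321c, γ = (1 − 0.0859721)^(−1/2) = 1.046.
The clock on probe Alpha records proper time, so probe Beta measures Δt = γΔτ = 1.046 × 8.76 = 9.163 days.

9.163 days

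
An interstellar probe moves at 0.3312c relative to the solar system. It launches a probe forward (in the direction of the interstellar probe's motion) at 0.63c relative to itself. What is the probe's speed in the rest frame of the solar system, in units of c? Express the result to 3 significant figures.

In units of c, u = (u' + v)/(1 + u'v) with u' = 0.63 and v = 0.3312.
Numerator: 0.63 + 0.3312 = 0.9612. Denominator: 1 + (0.63)(0.3312) = 1.208656.
u = 0.9612/1.208656 = 0.79526, so the speed is 0.795c.

0.795c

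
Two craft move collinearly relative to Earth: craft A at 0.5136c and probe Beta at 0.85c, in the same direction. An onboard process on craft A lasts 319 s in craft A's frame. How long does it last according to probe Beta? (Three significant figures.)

398 s

Transform craft A's velocity into probe Beta's frame: (0.5136 − 0.85)/(1 − 0.5136·0.85) = −0.3364/0.56344, so the relative speed is 0.59705c.
At |u| = 0.59705c, γ = (1 − 0.356469)^(−1/2) = 1.2466.
Craft A's interval is proper; time dilation gives Δt_B = γΔτ = 1.2466 × 319 s = 398 s.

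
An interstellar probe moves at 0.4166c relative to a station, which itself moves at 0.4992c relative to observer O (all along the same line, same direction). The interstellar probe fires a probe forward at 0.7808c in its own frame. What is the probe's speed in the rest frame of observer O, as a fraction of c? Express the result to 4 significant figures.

0.9667c

First combine the probe and interstellar probe (S''→S'): u₁ = (0.7808 + 0.4166)/(1 + 0.7808×0.4166) = 1.1974/1.32528128 = 0.90351.
Then combine with the station (S'→S): u = (0.90351 + 0.4992)/(1 + 0.90351×0.4992) = 1.40271/1.451032192 = 0.9667.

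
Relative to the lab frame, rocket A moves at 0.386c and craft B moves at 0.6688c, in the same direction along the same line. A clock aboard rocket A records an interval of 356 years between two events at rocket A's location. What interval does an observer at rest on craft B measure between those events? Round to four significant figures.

385.1 years

The velocity of rocket A relative to craft B is (0.386 − 0.6688)c / (1 − 0.386×0.6688) = −0.38121c; relative speed 0.38121c.
γ for this relative speed: γ = 1/√(1 − 0.145321) = 1.0817.
The clock on rocket A records proper time, so craft B measures Δt = γΔτ = 1.0817 × 356 = 385.1 years.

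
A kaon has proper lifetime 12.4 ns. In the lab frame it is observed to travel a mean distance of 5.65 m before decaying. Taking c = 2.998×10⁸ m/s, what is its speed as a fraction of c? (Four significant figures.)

0.8354c

Let x = d/(cτ) = 5.650 m / (2.998×10⁸ m/s × 1.240×10^-8 s) = 1.5198. Since d = βγcτ, x = βγ = β/√(1−β²).
Solving: β² = x²/(1+x²) = 2.30979/3.30979 = 0.697866, so β = 0.8354.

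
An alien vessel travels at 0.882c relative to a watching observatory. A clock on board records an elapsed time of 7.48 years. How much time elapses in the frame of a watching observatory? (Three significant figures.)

15.9 years

γ = 1/√(1 − β²) = 1/√(1 − 0.777924) = 1/√0.222076 = 1/0.471249 = 2.122.
The onboard clock measures proper time, so the interval in the rest frame of a watching observatory is dilated: Δt = γ·Δτ = 2.122 × 7.48 years = 15.9 years.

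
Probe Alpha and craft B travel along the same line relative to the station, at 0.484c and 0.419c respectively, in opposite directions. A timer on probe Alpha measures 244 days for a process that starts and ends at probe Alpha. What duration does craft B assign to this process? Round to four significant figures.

Transform probe Alpha's velocity into craft B's frame: (0.484 + 0.419)/(1 + 0.484·0.419) = 0.903/1.202796, so the relative speed is 0.75075c.
γ for this relative speed: γ = 1/√(1 − 0.563626) = 1.5138.
Probe Alpha's interval is proper; time dilation gives Δt_B = γΔτ = 1.5138 × 244 days = 369.4 days.

369.4 days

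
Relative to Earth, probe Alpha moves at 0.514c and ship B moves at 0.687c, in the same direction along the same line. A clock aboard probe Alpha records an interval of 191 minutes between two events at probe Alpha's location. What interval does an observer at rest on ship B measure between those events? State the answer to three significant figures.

198 minutes

Transform probe Alpha's velocity into ship B's frame: (0.514 − 0.687)/(1 − 0.514·0.687) = −0.173/0.646882, so the relative speed is 0.26744c.
At |u| = 0.26744c, γ = (1 − 0.0715242)^(−1/2) = 1.0378.
The clock on probe Alpha records proper time, so ship B measures Δt = γΔτ = 1.0378 × 191 = 198 minutes.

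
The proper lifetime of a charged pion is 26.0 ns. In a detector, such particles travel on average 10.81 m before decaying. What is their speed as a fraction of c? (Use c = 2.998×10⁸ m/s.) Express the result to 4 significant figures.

Let x = d/(cτ) = 10.81 m / (2.998×10⁸ m/s × 2.600×10^-8 s) = 1.3868. Since d = βγcτ, x = βγ = β/√(1−β²).
Solving: β² = x²/(1+x²) = 1.92321/2.92321 = 0.65791, so β = 0.8111.

0.8111c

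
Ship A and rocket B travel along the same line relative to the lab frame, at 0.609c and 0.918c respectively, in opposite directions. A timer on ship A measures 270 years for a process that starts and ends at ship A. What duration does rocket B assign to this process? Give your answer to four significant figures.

Speed of ship A in rocket B's frame: u = (v_A + v_B)/(1 + v_A v_B/c²) = (0.609 + 0.918)/(1 + 0.609×0.918) = 1.527/1.559062 = 0.97944; |u| = 0.97944c.
γ for this relative speed: γ = 1/√(1 − 0.959303) = 4.957.
Ship A's interval is proper; time dilation gives Δt_B = γΔτ = 4.957 × 270 years = 1338 years.

1338 years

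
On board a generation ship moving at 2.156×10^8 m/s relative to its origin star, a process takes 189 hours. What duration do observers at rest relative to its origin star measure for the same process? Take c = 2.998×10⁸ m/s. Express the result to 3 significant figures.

β = v/c = (2.156×10^8 m/s)/(2.998×10⁸ m/s) = 0.719146.
With β = 0.719146, γ = 1/√(1 − 0.719146²) = 1/√0.482829 = 1.4391.
The onboard clock measures proper time, so the interval in the rest frame of its origin star is dilated: Δt = γ·Δτ = 1.4391 × 189 hours = 272 hours.

272 hours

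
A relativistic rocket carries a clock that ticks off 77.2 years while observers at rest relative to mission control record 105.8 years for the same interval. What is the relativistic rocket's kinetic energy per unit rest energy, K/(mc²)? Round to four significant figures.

0.3705

γ = Δt/Δτ = 105.8/77.2 = 1.37047.
K/(mc²) = γ − 1 = 1.37047 − 1 = 0.3705.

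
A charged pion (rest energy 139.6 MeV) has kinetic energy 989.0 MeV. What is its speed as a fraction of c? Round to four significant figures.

K = (γ−1)mc², so γ = 1 + 989.0/139.6 = 8.0845.
Then v/c = √(1 − γ⁻²) = √(1 − 0.0153001) = √0.9846999 = 0.9923.

0.9923c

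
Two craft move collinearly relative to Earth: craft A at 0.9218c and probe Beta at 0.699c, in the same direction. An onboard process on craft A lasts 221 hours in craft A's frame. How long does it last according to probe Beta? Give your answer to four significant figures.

283.5 hours

Transform craft A's velocity into probe Beta's frame: (0.9218 − 0.699)/(1 − 0.9218·0.699) = 0.2228/0.3556618, so the relative speed is 0.62644c.
γ for this relative speed: γ = 1/√(1 − 0.392427) = 1.2829.
The clock on craft A records proper time, so probe Beta measures Δt = γΔτ = 1.2829 × 221 = 283.5 hours.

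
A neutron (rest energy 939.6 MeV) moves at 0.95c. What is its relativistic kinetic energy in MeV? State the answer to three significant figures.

With β = 0.95, γ = 1/√(1 − 0.95²) = 1/√0.0975 = 3.2026.
Kinetic energy: K = (γ − 1)mc² = (3.2026 − 1) × 939.6 MeV = 2.2026 × 939.6 = 2070 MeV.

2070 MeV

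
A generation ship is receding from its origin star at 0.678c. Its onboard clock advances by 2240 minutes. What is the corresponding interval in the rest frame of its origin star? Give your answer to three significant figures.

3050 minutes

γ = 1/√(1 − β²) = 1/√(1 − 0.459684) = 1/√0.540316 = 1/0.735062 = 1.3604.
Time dilation: Δt = γ·Δτ = 1.3604 × 2240 = 3050 minutes.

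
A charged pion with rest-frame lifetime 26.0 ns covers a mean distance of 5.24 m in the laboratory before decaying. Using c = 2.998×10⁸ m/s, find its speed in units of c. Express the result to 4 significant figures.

0.5579c

Let x = d/(cτ) = 5.240 m / (2.998×10⁸ m/s × 2.600×10^-8 s) = 0.67224. Since d = βγcτ, x = βγ = β/√(1−β²).
Solving: β² = x²/(1+x²) = 0.451907/1.451907 = 0.311251, so β = 0.5579.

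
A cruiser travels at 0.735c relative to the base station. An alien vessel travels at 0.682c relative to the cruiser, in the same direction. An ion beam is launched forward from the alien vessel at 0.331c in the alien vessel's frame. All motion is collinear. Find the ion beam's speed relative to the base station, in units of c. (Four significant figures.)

0.9714c

Apply u = (u'+v)/(1+u'v) twice. Ion beam in the cruiser frame: (0.331+0.682)/(1+0.331·0.682) = 1.013/1.225742 = 0.82644c.
That velocity, transformed to the rest frame of the base station: (0.82644+0.735)/(1+0.82644·0.735) = 1.56144/1.6074334 = 0.97139c.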